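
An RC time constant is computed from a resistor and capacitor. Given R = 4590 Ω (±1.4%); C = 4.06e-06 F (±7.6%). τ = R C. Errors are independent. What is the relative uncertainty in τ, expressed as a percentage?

Since τ is a product/quotient, work with relative uncertainties:
  (1·δR/R)² = (1×0.0140)² = 0.000196;  (1·δC/C)² = (1×0.0760)² = 0.00578
δτ/τ = √(0.00597) = 0.0773

7.73%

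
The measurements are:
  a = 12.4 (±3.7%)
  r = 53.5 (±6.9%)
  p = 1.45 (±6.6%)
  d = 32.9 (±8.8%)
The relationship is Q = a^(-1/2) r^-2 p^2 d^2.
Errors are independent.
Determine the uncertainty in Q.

Q is a product of powers, so relative uncertainties combine in quadrature:
  (−½·δa/a)² = (-0.5×0.0370)² = 0.000342;  (-2·δr/r)² = (-2×0.0690)² = 0.0190;  (2·δp/p)² = (2×0.0660)² = 0.0174;  (2·δd/d)² = (2×0.0880)² = 0.0310
δQ/Q = √(0.0678) = 0.260
Q = 0.226, so δQ = 0.260 × 0.226 = 0.0588.

0.0588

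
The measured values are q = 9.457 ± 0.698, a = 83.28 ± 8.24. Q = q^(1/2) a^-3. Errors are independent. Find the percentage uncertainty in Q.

Each factor contributes (exponent × relative error)² to (δQ/Q)²:
  (½·δq/q)² = (0.5×0.0738)² = 0.00136;  (-3·δa/a)² = (-3×0.0989)² = 0.0881
δQ/Q = √(0.0895) = 0.299

29.9%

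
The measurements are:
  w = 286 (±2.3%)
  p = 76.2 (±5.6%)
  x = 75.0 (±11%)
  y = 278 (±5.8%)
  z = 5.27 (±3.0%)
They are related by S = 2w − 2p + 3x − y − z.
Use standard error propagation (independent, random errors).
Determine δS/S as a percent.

9.26%

For a sum/difference, combine absolute errors in quadrature:
  (2·δw)² = 173;  (2·δp)² = 72.8;  (3·δx)² = 613;  (δy)² = 260;  (δz)² = 0.0250
δS = √(1120) = 33.4
S = 361, so δS/S = 33.4/361 = 0.0926.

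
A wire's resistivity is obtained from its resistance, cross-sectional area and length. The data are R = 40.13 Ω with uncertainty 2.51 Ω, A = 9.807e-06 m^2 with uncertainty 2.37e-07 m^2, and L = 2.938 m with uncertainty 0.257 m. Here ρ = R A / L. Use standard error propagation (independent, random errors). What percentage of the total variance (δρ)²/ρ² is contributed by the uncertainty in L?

(δρ/ρ)² = (1·δR/R)² + (1·δA/A)² + (-1·δL/L)²
  R term: (1×0.0625)² = 0.00391
  A term: (1×0.0242)² = 0.000584
  L term: (-1×0.0875)² = 0.00765
Total = 0.0121. Share from L = 0.00765/0.0121 = 0.630.

63.0%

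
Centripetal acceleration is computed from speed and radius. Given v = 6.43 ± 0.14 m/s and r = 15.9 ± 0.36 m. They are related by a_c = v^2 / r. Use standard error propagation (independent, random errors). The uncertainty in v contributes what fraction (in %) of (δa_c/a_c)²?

(δa_c/a_c)² = (2·δv/v)² + (-1·δr/r)²
  v term: (2×0.0218)² = 0.00190
  r term: (-1×0.0226)² = 0.000513
Total = 0.00241. Share from v = 0.00190/0.00241 = 0.787.

78.7%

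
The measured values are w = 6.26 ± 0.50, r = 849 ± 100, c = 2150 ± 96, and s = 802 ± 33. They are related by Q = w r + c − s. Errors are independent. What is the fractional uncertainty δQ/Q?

0.115

Let p = w·r = 5310. δp/p = √((1·δw/w)² + (1·δr/r)²) = √(0.00638 + 0.0139) = 0.142, so δp = 756.
Q = p + c − s: δQ = √(δp² + δc² + δs²) = √(5.72e+05 + 9220 + 1090) = 763
Q = 6660, so δQ/Q = 763/6660 = 0.115.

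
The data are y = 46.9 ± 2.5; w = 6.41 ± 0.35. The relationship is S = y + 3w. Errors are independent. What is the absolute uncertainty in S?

Sums and differences: (δS)² = Σ (cᵢ δxᵢ)².
  (δy)² = 6.25;  (3·δw)² = 1.10
δS = √(7.35) = 2.71

2.71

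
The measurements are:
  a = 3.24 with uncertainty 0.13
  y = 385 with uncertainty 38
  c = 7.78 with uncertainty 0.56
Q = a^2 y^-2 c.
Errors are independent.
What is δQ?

Products/powers → add relative errors in quadrature, weighted by exponent:
  (2·δa/a)² = (2×0.0401)² = 0.00644;  (-2·δy/y)² = (-2×0.0987)² = 0.0390;  (1·δc/c)² = (1×0.0720)² = 0.00518
δQ/Q = √(0.0506) = 0.225
Q = 0.000551, so δQ = 0.225 × 0.000551 = 0.000124.

0.000124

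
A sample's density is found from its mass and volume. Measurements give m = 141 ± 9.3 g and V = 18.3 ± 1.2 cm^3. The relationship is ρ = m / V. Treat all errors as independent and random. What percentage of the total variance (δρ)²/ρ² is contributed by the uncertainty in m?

50.3%

(δρ/ρ)² = (1·δm/m)² + (-1·δV/V)²
  m term: (1×0.0660)² = 0.00435
  V term: (-1×0.0656)² = 0.00430
Total = 0.00865. Share from m = 0.00435/0.00865 = 0.503.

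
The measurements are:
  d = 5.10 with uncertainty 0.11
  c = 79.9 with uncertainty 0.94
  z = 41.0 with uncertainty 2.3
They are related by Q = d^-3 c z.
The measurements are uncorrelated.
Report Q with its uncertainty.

24.7 ± 2.13

Products/powers → add relative errors in quadrature, weighted by exponent:
  (-3·δd/d)² = (-3×0.0216)² = 0.00419;  (1·δc/c)² = (1×0.0118)² = 0.000138;  (1·δz/z)² = (1×0.0561)² = 0.00315
δQ/Q = √(0.00747) = 0.0864
Q = 24.7, so δQ = 0.0864 × 24.7 = 2.13.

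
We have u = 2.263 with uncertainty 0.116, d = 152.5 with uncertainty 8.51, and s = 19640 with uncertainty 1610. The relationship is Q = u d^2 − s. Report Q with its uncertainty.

32990 ± 6660

Let p = u·d^2 = 52630. δp/p = √((1·δu/u)² + (2·δd/d)²) = √(0.00263 + 0.0125) = 0.123, so δp = 6460.
Q = p − s: δQ = √(δp² + δs²) = √(4.18e+07 + 2.59e+06) = 6660
Q = 32990.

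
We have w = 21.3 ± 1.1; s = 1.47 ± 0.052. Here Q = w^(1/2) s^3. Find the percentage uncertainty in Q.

10.9%

Each factor contributes (exponent × relative error)² to (δQ/Q)²:
  (½·δw/w)² = (0.5×0.0516)² = 0.000667;  (3·δs/s)² = (3×0.0354)² = 0.0113
δQ/Q = √(0.0119) = 0.109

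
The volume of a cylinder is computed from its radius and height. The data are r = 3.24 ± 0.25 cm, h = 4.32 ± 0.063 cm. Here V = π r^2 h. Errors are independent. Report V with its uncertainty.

142 ± 22.1 cm^3

Each factor contributes (exponent × relative error)² to (δV/V)²:
  (2·δr/r)² = (2×0.0772)² = 0.0238;  (1·δh/h)² = (1×0.0146)² = 0.000213
δV/V = √(0.0240) = 0.155
V = 142 cm^3, so δV = 0.155 × 142 = 22.1 cm^3.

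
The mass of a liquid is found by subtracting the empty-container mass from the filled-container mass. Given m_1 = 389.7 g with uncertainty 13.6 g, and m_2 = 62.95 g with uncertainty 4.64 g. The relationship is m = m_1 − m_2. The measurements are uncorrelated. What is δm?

14.4 g

Sums and differences: (δm)² = Σ (cᵢ δxᵢ)².
  (δm_1)² = 185;  (δm_2)² = 21.5
δm = √(206) = 14.4 g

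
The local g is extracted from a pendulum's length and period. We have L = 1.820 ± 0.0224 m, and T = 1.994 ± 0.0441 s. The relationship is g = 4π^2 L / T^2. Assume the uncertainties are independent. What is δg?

For a monomial g ∝ L, T^-2, fractional errors add in quadrature:
  (1·δL/L)² = (1×0.0123)² = 0.000151;  (-2·δT/T)² = (-2×0.0221)² = 0.00196
δg/g = √(0.00211) = 0.0459
g = 18.07 m/s^2, so δg = 0.0459 × 18.07 = 0.830 m/s^2.

0.830 m/s^2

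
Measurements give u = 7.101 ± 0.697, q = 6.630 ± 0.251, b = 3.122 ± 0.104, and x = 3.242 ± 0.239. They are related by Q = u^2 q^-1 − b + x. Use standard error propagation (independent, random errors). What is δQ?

1.54

Let p = u^2·q^-1 = 7.605. δp/p = √((2·δu/u)² + (-1·δq/q)²) = √(0.0385 + 0.00143) = 0.200, so δp = 1.52.
Q = p − b + x: δQ = √(δp² + δb² + δx²) = √(2.31 + 0.0108 + 0.0571) = 1.54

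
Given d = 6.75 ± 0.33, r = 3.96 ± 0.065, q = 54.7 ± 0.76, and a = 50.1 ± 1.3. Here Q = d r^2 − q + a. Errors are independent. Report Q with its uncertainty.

101 ± 6.41

Let p = d·r^2 = 106. δp/p = √((1·δd/d)² + (2·δr/r)²) = √(0.00239 + 0.00108) = 0.0589, so δp = 6.23.
Q = p − q + a: δQ = √(δp² + δq² + δa²) = √(38.9 + 0.578 + 1.69) = 6.41
Q = 101.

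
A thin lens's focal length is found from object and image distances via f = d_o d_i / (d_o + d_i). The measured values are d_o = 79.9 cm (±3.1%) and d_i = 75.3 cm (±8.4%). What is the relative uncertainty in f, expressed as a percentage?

4.58%

∂f/∂d_o = (d_i/(d_o+d_i))² = 0.235;  ∂f/∂d_i = (d_o/(d_o+d_i))² = 0.265
δf = √((∂f/∂d_o · δd_o)² + (∂f/∂d_i · δd_i)²) = √(0.340 + 2.81) = 1.77 cm
f = 38.8 cm, so δf/f = 1.77/38.8 = 0.0458.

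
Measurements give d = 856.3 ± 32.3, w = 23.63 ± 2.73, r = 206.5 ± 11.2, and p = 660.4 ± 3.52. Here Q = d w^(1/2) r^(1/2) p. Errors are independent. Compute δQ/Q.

Relative error in a monomial: (δQ/Q)² = Σ (nᵢ · δxᵢ/xᵢ)².
  (1·δd/d)² = (1×0.0377)² = 0.00142;  (½·δw/w)² = (0.5×0.116)² = 0.00334;  (½·δr/r)² = (0.5×0.0542)² = 0.000735;  (1·δp/p)² = (1×0.00533)² = 2.84e-05
δQ/Q = √(0.00552) = 0.0743

0.0743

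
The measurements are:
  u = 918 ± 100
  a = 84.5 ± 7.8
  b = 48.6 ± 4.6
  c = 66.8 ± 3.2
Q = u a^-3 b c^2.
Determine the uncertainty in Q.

108

For a monomial Q ∝ u, a^-3, b, c^2, fractional errors add in quadrature:
  (1·δu/u)² = (1×0.109)² = 0.0119;  (-3·δa/a)² = (-3×0.0923)² = 0.0767;  (1·δb/b)² = (1×0.0947)² = 0.00896;  (2·δc/c)² = (2×0.0479)² = 0.00918
δQ/Q = √(0.107) = 0.327
Q = 330, so δQ = 0.327 × 330 = 108.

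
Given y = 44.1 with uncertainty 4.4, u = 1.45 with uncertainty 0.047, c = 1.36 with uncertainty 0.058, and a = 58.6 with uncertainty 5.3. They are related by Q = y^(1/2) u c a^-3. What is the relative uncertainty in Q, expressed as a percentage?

For a monomial Q ∝ y^(1/2), u, c, a^-3, fractional errors add in quadrature:
  (½·δy/y)² = (0.5×0.0998)² = 0.00249;  (1·δu/u)² = (1×0.0324)² = 0.00105;  (1·δc/c)² = (1×0.0426)² = 0.00182;  (-3·δa/a)² = (-3×0.0904)² = 0.0736
δQ/Q = √(0.0790) = 0.281

28.1%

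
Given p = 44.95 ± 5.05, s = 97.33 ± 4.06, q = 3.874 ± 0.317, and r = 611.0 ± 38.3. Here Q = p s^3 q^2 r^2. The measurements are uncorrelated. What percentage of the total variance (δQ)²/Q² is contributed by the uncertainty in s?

(δQ/Q)² = (1·δp/p)² + (3·δs/s)² + (2·δq/q)² + (2·δr/r)²
  p term: (1×0.112)² = 0.0126
  s term: (3×0.0417)² = 0.0157
  q term: (2×0.0818)² = 0.0268
  r term: (2×0.0627)² = 0.0157
Total = 0.0708. Share from s = 0.0157/0.0708 = 0.221.

22.1%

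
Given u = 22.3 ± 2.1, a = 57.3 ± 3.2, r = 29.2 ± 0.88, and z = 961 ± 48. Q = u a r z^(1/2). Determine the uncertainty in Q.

1.34e+05

Q is a product of powers, so relative uncertainties combine in quadrature:
  (1·δu/u)² = (1×0.0942)² = 0.00887;  (1·δa/a)² = (1×0.0558)² = 0.00312;  (1·δr/r)² = (1×0.0301)² = 0.000908;  (½·δz/z)² = (0.5×0.0499)² = 0.000624
δQ/Q = √(0.0135) = 0.116
Q = 1.16e+06, so δQ = 0.116 × 1.16e+06 = 1.34e+05.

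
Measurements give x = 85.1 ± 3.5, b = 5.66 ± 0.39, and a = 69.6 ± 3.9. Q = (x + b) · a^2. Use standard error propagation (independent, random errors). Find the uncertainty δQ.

52100

Let u = x + b = 90.8. δu = √(δx² + δb²) = √(12.2 + 0.152) = 3.52, so δu/u = 0.0388.
Q is then a monomial in u, a:
δQ/Q = √((δu/u)² + (2·δa/a)²) = √(0.00151 + 0.0126) = 0.119
Q = 4.4e+05, so δQ = 0.119 × 4.4e+05 = 52100.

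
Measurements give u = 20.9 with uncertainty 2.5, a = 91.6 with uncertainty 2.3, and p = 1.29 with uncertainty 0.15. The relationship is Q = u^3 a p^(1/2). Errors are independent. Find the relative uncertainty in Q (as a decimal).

0.364

Each factor contributes (exponent × relative error)² to (δQ/Q)²:
  (3·δu/u)² = (3×0.120)² = 0.129;  (1·δa/a)² = (1×0.0251)² = 0.000630;  (½·δp/p)² = (0.5×0.116)² = 0.00338
δQ/Q = √(0.133) = 0.364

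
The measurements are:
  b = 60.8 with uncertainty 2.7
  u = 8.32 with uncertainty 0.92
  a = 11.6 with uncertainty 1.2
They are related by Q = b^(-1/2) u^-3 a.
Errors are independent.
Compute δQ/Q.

Products/powers → add relative errors in quadrature, weighted by exponent:
  (−½·δb/b)² = (-0.5×0.0444)² = 0.000493;  (-3·δu/u)² = (-3×0.111)² = 0.110;  (1·δa/a)² = (1×0.103)² = 0.0107
δQ/Q = √(0.121) = 0.348

0.348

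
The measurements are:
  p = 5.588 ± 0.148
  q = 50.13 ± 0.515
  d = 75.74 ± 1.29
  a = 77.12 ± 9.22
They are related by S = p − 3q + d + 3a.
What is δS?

Sums and differences: (δS)² = Σ (cᵢ δxᵢ)².
  (δp)² = 0.0219;  (3·δq)² = 2.39;  (δd)² = 1.66;  (3·δa)² = 765
δS = √(769) = 27.7

27.7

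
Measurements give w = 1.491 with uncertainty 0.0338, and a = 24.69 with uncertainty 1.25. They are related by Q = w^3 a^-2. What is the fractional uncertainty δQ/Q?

0.122

Relative error in a monomial: (δQ/Q)² = Σ (nᵢ · δxᵢ/xᵢ)².
  (3·δw/w)² = (3×0.0227)² = 0.00463;  (-2·δa/a)² = (-2×0.0506)² = 0.0103
δQ/Q = √(0.0149) = 0.122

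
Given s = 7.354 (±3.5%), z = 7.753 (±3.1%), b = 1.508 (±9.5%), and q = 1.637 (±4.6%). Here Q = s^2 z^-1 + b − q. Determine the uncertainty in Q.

Let p = s^2·z^-1 = 6.976. δp/p = √((2·δs/s)² + (-1·δz/z)²) = √(0.00490 + 0.000961) = 0.0766, so δp = 0.534.
Q = p + b − q: δQ = √(δp² + δb² + δq²) = √(0.285 + 0.0205 + 0.00567) = 0.558

0.558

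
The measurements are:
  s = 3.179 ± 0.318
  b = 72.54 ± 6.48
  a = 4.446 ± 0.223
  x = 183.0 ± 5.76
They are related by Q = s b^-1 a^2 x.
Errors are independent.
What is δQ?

Products/powers → add relative errors in quadrature, weighted by exponent:
  (1·δs/s)² = (1×0.100)² = 0.0100;  (-1·δb/b)² = (-1×0.0893)² = 0.00798;  (2·δa/a)² = (2×0.0502)² = 0.0101;  (1·δx/x)² = (1×0.0315)² = 0.000991
δQ/Q = √(0.0290) = 0.170
Q = 158.5, so δQ = 0.170 × 158.5 = 27.0.

27.0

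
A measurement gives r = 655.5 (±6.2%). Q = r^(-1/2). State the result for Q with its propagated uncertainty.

0.03906 ± 0.00121

Q ∝ r^(-1/2), so δQ/Q = |−½| · δr/r = 0.5 × 0.0620 = 0.0310.
Q = 0.03906, so δQ = 0.0310 × 0.03906 = 0.00121.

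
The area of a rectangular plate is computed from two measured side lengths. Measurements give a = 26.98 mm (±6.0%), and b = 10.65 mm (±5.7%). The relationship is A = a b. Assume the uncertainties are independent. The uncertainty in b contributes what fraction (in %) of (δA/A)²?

47.4%

(δA/A)² = (1·δa/a)² + (1·δb/b)²
  a term: (1×0.0600)² = 0.00360
  b term: (1×0.0570)² = 0.00325
Total = 0.00685. Share from b = 0.00325/0.00685 = 0.474.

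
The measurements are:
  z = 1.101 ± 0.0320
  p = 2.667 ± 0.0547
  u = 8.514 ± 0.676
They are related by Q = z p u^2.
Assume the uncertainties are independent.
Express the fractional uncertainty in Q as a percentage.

Q is a product of powers, so relative uncertainties combine in quadrature:
  (1·δz/z)² = (1×0.0291)² = 0.000845;  (1·δp/p)² = (1×0.0205)² = 0.000421;  (2·δu/u)² = (2×0.0794)² = 0.0252
δQ/Q = √(0.0265) = 0.163

16.3%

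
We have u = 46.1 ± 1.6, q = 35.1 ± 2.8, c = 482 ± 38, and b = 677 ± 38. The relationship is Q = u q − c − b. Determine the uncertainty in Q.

Let p = u·q = 1620. δp/p = √((1·δu/u)² + (1·δq/q)²) = √(0.00120 + 0.00636) = 0.0870, so δp = 141.
Q = p − c − b: δQ = √(δp² + δc² + δb²) = √(19800 + 1440 + 1440) = 151

151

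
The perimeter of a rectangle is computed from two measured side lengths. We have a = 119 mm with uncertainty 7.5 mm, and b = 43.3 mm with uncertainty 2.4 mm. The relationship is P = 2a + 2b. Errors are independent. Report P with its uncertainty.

Sums and differences: (δP)² = Σ (cᵢ δxᵢ)².
  (2·δa)² = 225;  (2·δb)² = 23.0
δP = √(248) = 15.7 mm
P = 325 mm.

325 ± 15.7 mm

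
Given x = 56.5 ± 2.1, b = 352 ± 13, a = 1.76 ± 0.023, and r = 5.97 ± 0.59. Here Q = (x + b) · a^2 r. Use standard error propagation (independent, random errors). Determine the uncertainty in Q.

810

Let u = x + b = 408. δu = √(δx² + δb²) = √(4.41 + 169) = 13.2, so δu/u = 0.0322.
Q is then a monomial in u, a, r:
δQ/Q = √((δu/u)² + (2·δa/a)² + (1·δr/r)²) = √(0.00104 + 0.000683 + 0.00977) = 0.107
Q = 7550, so δQ = 0.107 × 7550 = 810.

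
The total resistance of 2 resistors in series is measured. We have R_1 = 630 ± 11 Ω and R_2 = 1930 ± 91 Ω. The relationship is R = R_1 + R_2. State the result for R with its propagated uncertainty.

Absolute uncertainties add in quadrature for a linear combination:
  (δR_1)² = 121;  (δR_2)² = 8280
δR = √(8400) = 91.7 Ω
R = 2560 Ω.

2560 ± 91.7 Ω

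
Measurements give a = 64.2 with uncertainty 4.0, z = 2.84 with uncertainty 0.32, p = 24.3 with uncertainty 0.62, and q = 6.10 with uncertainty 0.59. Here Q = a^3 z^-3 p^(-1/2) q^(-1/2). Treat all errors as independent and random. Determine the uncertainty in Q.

Each factor contributes (exponent × relative error)² to (δQ/Q)²:
  (3·δa/a)² = (3×0.0623)² = 0.0349;  (-3·δz/z)² = (-3×0.113)² = 0.114;  (−½·δp/p)² = (-0.5×0.0255)² = 0.000163;  (−½·δq/q)² = (-0.5×0.0967)² = 0.00234
δQ/Q = √(0.152) = 0.389
Q = 949, so δQ = 0.389 × 949 = 370.

370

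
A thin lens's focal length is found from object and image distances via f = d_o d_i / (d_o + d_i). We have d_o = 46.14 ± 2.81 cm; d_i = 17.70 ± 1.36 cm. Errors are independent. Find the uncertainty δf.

∂f/∂d_o = (d_i/(d_o+d_i))² = 0.0769;  ∂f/∂d_i = (d_o/(d_o+d_i))² = 0.522
δf = √((∂f/∂d_o · δd_o)² + (∂f/∂d_i · δd_i)²) = √(0.0467 + 0.505) = 0.743 cm

0.743 cm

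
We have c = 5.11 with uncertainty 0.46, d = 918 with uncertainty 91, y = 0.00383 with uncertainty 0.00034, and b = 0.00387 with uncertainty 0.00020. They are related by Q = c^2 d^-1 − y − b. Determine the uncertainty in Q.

0.00586

Let p = c^2·d^-1 = 0.0284. δp/p = √((2·δc/c)² + (-1·δd/d)²) = √(0.0324 + 0.00983) = 0.206, so δp = 0.00585.
Q = p − y − b: δQ = √(δp² + δy² + δb²) = √(3.42e-05 + 1.16e-07 + 4e-08) = 0.00586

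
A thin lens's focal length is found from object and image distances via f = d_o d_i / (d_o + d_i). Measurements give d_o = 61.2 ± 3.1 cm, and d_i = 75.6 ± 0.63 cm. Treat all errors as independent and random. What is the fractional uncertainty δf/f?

∂f/∂d_o = (d_i/(d_o+d_i))² = 0.305;  ∂f/∂d_i = (d_o/(d_o+d_i))² = 0.200
δf = √((∂f/∂d_o · δd_o)² + (∂f/∂d_i · δd_i)²) = √(0.896 + 0.0159) = 0.955 cm
f = 33.8 cm, so δf/f = 0.955/33.8 = 0.0282.

0.0282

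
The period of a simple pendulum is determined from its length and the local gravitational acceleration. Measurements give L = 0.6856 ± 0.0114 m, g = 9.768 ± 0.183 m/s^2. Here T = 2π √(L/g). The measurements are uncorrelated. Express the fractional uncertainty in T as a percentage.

1.25%

Each factor contributes (exponent × relative error)² to (δT/T)²:
  (½·δL/L)² = (0.5×0.0166)² = 6.91e-05;  (−½·δg/g)² = (-0.5×0.0187)² = 8.77e-05
δT/T = √(0.000157) = 0.0125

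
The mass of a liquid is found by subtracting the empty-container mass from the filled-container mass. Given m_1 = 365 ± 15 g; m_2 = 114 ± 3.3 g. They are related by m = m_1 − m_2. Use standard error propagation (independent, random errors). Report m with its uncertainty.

Sums and differences: (δm)² = Σ (cᵢ δxᵢ)².
  (δm_1)² = 225;  (δm_2)² = 10.9
δm = √(236) = 15.4 g
m = 251 g.

251 ± 15.4 g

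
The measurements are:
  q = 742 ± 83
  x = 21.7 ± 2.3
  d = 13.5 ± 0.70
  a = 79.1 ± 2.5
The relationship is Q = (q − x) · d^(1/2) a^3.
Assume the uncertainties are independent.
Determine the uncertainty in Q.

1.98e+08

Let u = q − x = 720. δu = √(δq² + δx²) = √(6890 + 5.29) = 83.0, so δu/u = 0.115.
Q is then a monomial in u, d, a:
δQ/Q = √((δu/u)² + (½·δd/d)² + (3·δa/a)²) = √(0.0133 + 0.000672 + 0.00899) = 0.151
Q = 1.31e+09, so δQ = 0.151 × 1.31e+09 = 1.98e+08.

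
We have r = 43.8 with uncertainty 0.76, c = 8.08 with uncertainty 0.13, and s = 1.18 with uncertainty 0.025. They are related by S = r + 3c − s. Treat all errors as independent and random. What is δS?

S is a linear combination, so absolute uncertainties add in quadrature:
  (δr)² = 0.578;  (3·δc)² = 0.152;  (δs)² = 0.000625
δS = √(0.730) = 0.855

0.855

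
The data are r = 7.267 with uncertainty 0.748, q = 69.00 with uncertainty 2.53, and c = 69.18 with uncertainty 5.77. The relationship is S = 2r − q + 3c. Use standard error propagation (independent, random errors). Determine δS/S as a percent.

11.5%

S is a linear combination, so absolute uncertainties add in quadrature:
  (2·δr)² = 2.24;  (δq)² = 6.40;  (3·δc)² = 300
δS = √(308) = 17.6
S = 153.1, so δS/S = 17.6/153.1 = 0.115.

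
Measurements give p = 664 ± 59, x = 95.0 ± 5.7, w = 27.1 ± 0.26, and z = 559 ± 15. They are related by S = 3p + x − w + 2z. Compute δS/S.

0.0565

Absolute uncertainties add in quadrature for a linear combination:
  (3·δp)² = 31300;  (δx)² = 32.5;  (δw)² = 0.0676;  (2·δz)² = 900
δS = √(32300) = 180
S = 3180, so δS/S = 180/3180 = 0.0565.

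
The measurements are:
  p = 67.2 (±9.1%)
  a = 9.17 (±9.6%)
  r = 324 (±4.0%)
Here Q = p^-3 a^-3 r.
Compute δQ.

Q is a product of powers, so relative uncertainties combine in quadrature:
  (-3·δp/p)² = (-3×0.0910)² = 0.0745;  (-3·δa/a)² = (-3×0.0960)² = 0.0829;  (1·δr/r)² = (1×0.0400)² = 0.00160
δQ/Q = √(0.159) = 0.399
Q = 1.38e-06, so δQ = 0.399 × 1.38e-06 = 5.52e-07.

5.52e-07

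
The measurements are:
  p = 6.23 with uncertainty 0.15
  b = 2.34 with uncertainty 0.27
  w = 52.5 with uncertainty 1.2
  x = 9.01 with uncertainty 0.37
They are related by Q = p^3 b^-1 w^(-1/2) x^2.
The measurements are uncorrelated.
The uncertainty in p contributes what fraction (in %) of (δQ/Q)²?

20.5%

(δQ/Q)² = (3·δp/p)² + (-1·δb/b)² + (−½·δw/w)² + (2·δx/x)²
  p term: (3×0.0241)² = 0.00522
  b term: (-1×0.115)² = 0.0133
  w term: (-0.5×0.0229)² = 0.000131
  x term: (2×0.0411)² = 0.00675
Total = 0.0254. Share from p = 0.00522/0.0254 = 0.205.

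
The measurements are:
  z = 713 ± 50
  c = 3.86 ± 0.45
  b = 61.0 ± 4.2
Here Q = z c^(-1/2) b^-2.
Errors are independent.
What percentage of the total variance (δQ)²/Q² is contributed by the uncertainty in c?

12.5%

(δQ/Q)² = (1·δz/z)² + (−½·δc/c)² + (-2·δb/b)²
  z term: (1×0.0701)² = 0.00492
  c term: (-0.5×0.117)² = 0.00340
  b term: (-2×0.0689)² = 0.0190
Total = 0.0273. Share from c = 0.00340/0.0273 = 0.125.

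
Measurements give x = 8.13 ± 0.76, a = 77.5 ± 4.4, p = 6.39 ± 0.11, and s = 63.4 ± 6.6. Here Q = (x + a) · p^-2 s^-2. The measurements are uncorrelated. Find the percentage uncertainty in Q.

Let u = x + a = 85.6. δu = √(δx² + δa²) = √(0.578 + 19.4) = 4.47, so δu/u = 0.0521.
Q is then a monomial in u, p, s:
δQ/Q = √((δu/u)² + (-2·δp/p)² + (-2·δs/s)²) = √(0.00272 + 0.00119 + 0.0433) = 0.217

21.7%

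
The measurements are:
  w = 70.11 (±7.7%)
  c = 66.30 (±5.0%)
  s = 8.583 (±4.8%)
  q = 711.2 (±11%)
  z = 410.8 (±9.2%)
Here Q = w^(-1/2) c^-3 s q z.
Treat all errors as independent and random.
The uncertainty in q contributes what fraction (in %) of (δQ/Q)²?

(δQ/Q)² = (−½·δw/w)² + (-3·δc/c)² + (1·δs/s)² + (1·δq/q)² + (1·δz/z)²
  w term: (-0.5×0.0770)² = 0.00148
  c term: (-3×0.0500)² = 0.0225
  s term: (1×0.0480)² = 0.00230
  q term: (1×0.110)² = 0.0121
  z term: (1×0.0920)² = 0.00846
Total = 0.0469. Share from q = 0.0121/0.0469 = 0.258.

25.8%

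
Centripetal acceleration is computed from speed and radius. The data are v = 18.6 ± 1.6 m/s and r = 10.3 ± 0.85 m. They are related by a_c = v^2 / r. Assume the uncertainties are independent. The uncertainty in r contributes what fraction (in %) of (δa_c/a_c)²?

(δa_c/a_c)² = (2·δv/v)² + (-1·δr/r)²
  v term: (2×0.0860)² = 0.0296
  r term: (-1×0.0825)² = 0.00681
Total = 0.0364. Share from r = 0.00681/0.0364 = 0.187.

18.7%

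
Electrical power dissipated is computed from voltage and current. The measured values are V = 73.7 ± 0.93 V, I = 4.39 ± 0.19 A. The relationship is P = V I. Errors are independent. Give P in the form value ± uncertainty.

Relative error in a monomial: (δP/P)² = Σ (nᵢ · δxᵢ/xᵢ)².
  (1·δV/V)² = (1×0.0126)² = 0.000159;  (1·δI/I)² = (1×0.0433)² = 0.00187
δP/P = √(0.00203) = 0.0451
P = 324 W, so δP = 0.0451 × 324 = 14.6 W.

324 ± 14.6 W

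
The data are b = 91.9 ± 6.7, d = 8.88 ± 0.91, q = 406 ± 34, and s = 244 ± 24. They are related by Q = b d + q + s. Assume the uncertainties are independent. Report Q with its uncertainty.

1470 ± 111

Let p = b·d = 816. δp/p = √((1·δb/b)² + (1·δd/d)²) = √(0.00532 + 0.0105) = 0.126, so δp = 103.
Q = p + q + s: δQ = √(δp² + δq² + δs²) = √(10500 + 1160 + 576) = 111
Q = 1470.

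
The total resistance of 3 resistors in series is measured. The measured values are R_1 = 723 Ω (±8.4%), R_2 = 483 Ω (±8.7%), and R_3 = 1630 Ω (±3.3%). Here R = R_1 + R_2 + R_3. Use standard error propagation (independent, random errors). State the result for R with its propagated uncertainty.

Absolute uncertainties add in quadrature for a linear combination:
  (δR_1)² = 3690;  (δR_2)² = 1770;  (δR_3)² = 2890
δR = √(8350) = 91.4 Ω
R = 2840 Ω.

2840 ± 91.4 Ω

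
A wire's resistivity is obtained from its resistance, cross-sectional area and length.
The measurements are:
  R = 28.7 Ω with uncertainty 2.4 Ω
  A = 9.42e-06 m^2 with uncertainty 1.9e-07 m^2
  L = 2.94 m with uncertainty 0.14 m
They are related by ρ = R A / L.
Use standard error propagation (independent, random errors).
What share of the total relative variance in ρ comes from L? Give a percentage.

(δρ/ρ)² = (1·δR/R)² + (1·δA/A)² + (-1·δL/L)²
  R term: (1×0.0836)² = 0.00699
  A term: (1×0.0202)² = 0.000407
  L term: (-1×0.0476)² = 0.00227
Total = 0.00967. Share from L = 0.00227/0.00967 = 0.235.

23.5%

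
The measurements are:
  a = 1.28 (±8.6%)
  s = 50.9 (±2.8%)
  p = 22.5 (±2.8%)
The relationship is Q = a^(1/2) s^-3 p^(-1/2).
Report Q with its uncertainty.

Each factor contributes (exponent × relative error)² to (δQ/Q)²:
  (½·δa/a)² = (0.5×0.0860)² = 0.00185;  (-3·δs/s)² = (-3×0.0280)² = 0.00706;  (−½·δp/p)² = (-0.5×0.0280)² = 0.000196
δQ/Q = √(0.00910) = 0.0954
Q = 1.81e-06, so δQ = 0.0954 × 1.81e-06 = 1.73e-07.

(1.81 ± 0.173) × 10^-6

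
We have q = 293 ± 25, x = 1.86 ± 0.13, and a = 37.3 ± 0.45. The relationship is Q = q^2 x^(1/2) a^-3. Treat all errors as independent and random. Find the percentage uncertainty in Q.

17.8%

Q is a product of powers, so relative uncertainties combine in quadrature:
  (2·δq/q)² = (2×0.0853)² = 0.0291;  (½·δx/x)² = (0.5×0.0699)² = 0.00122;  (-3·δa/a)² = (-3×0.0121)² = 0.00131
δQ/Q = √(0.0317) = 0.178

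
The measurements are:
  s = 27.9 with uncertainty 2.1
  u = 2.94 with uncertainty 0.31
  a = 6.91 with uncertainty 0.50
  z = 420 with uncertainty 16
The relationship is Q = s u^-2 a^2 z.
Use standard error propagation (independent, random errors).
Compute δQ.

Relative error in a monomial: (δQ/Q)² = Σ (nᵢ · δxᵢ/xᵢ)².
  (1·δs/s)² = (1×0.0753)² = 0.00567;  (-2·δu/u)² = (-2×0.105)² = 0.0445;  (2·δa/a)² = (2×0.0724)² = 0.0209;  (1·δz/z)² = (1×0.0381)² = 0.00145
δQ/Q = √(0.0725) = 0.269
Q = 64700, so δQ = 0.269 × 64700 = 17400.

17400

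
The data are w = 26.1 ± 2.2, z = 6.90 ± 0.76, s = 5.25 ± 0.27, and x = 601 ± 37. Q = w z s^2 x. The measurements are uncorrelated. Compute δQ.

5.47e+05

For a monomial Q ∝ w, z, s^2, x, fractional errors add in quadrature:
  (1·δw/w)² = (1×0.0843)² = 0.00711;  (1·δz/z)² = (1×0.110)² = 0.0121;  (2·δs/s)² = (2×0.0514)² = 0.0106;  (1·δx/x)² = (1×0.0616)² = 0.00379
δQ/Q = √(0.0336) = 0.183
Q = 2.98e+06, so δQ = 0.183 × 2.98e+06 = 5.47e+05.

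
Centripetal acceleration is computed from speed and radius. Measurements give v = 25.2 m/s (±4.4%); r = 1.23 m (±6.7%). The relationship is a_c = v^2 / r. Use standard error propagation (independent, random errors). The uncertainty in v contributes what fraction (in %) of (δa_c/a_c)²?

63.3%

(δa_c/a_c)² = (2·δv/v)² + (-1·δr/r)²
  v term: (2×0.0440)² = 0.00774
  r term: (-1×0.0670)² = 0.00449
Total = 0.0122. Share from v = 0.00774/0.0122 = 0.633.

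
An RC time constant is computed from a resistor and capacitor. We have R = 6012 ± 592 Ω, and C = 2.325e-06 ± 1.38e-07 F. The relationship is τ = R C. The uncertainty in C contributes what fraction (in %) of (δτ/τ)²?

26.7%

(δτ/τ)² = (1·δR/R)² + (1·δC/C)²
  R term: (1×0.0985)² = 0.00970
  C term: (1×0.0594)² = 0.00352
Total = 0.0132. Share from C = 0.00352/0.0132 = 0.267.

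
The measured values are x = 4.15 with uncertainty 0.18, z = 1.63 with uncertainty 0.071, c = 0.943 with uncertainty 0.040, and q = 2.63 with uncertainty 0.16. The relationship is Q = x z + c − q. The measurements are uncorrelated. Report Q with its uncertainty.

5.08 ± 0.447

Let p = x·z = 6.76. δp/p = √((1·δx/x)² + (1·δz/z)²) = √(0.00188 + 0.00190) = 0.0615, so δp = 0.416.
Q = p + c − q: δQ = √(δp² + δc² + δq²) = √(0.173 + 0.00160 + 0.0256) = 0.447
Q = 5.08.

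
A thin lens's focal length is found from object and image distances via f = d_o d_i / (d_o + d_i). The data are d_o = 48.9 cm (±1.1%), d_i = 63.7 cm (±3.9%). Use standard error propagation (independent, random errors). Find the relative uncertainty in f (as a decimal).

∂f/∂d_o = (d_i/(d_o+d_i))² = 0.320;  ∂f/∂d_i = (d_o/(d_o+d_i))² = 0.189
δf = √((∂f/∂d_o · δd_o)² + (∂f/∂d_i · δd_i)²) = √(0.0296 + 0.220) = 0.499 cm
f = 27.7 cm, so δf/f = 0.499/27.7 = 0.0180.

0.0180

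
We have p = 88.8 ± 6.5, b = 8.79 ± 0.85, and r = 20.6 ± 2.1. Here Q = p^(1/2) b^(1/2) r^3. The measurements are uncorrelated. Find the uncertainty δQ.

Q is a product of powers, so relative uncertainties combine in quadrature:
  (½·δp/p)² = (0.5×0.0732)² = 0.00134;  (½·δb/b)² = (0.5×0.0967)² = 0.00234;  (3·δr/r)² = (3×0.102)² = 0.0935
δQ/Q = √(0.0972) = 0.312
Q = 2.44e+05, so δQ = 0.312 × 2.44e+05 = 76100.

76100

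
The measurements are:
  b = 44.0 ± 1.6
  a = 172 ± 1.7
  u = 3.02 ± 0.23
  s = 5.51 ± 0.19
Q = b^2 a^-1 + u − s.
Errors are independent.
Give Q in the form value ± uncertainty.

8.77 ± 0.878

Let p = b^2·a^-1 = 11.3. δp/p = √((2·δb/b)² + (-1·δa/a)²) = √(0.00529 + 9.77e-05) = 0.0734, so δp = 0.826.
Q = p + u − s: δQ = √(δp² + δu² + δs²) = √(0.682 + 0.0529 + 0.0361) = 0.878
Q = 8.77.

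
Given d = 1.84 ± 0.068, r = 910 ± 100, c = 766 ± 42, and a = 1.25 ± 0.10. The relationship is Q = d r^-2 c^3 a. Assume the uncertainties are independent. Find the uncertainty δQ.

360

Relative error in a monomial: (δQ/Q)² = Σ (nᵢ · δxᵢ/xᵢ)².
  (1·δd/d)² = (1×0.0370)² = 0.00137;  (-2·δr/r)² = (-2×0.110)² = 0.0483;  (3·δc/c)² = (3×0.0548)² = 0.0271;  (1·δa/a)² = (1×0.0800)² = 0.00640
δQ/Q = √(0.0831) = 0.288
Q = 1250, so δQ = 0.288 × 1250 = 360.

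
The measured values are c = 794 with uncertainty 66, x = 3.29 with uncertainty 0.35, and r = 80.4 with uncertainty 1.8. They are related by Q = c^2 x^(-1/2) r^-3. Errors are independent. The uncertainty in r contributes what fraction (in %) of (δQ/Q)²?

12.9%

(δQ/Q)² = (2·δc/c)² + (−½·δx/x)² + (-3·δr/r)²
  c term: (2×0.0831)² = 0.0276
  x term: (-0.5×0.106)² = 0.00283
  r term: (-3×0.0224)² = 0.00451
Total = 0.0350. Share from r = 0.00451/0.0350 = 0.129.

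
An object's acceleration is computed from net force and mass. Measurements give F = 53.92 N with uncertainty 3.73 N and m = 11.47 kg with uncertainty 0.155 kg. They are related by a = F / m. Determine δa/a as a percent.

7.05%

For a monomial a ∝ F, m^-1, fractional errors add in quadrature:
  (1·δF/F)² = (1×0.0692)² = 0.00479;  (-1·δm/m)² = (-1×0.0135)² = 0.000183
δa/a = √(0.00497) = 0.0705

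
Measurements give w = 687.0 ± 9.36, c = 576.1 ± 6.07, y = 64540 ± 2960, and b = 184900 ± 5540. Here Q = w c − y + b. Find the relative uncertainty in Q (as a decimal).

Let p = w·c = 395800. δp/p = √((1·δw/w)² + (1·δc/c)²) = √(0.000186 + 0.000111) = 0.0172, so δp = 6820.
Q = p − y + b: δQ = √(δp² + δy² + δb²) = √(4.65e+07 + 8.76e+06 + 3.07e+07) = 9270
Q = 516100, so δQ/Q = 9270/516100 = 0.0180.

0.0180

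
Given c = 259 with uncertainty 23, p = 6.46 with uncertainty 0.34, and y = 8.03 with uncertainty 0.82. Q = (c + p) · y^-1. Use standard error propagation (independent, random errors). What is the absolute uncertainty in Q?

Let u = c + p = 265. δu = √(δc² + δp²) = √(529 + 0.116) = 23.0, so δu/u = 0.0867.
Q is then a monomial in u, y:
δQ/Q = √((δu/u)² + (-1·δy/y)²) = √(0.00751 + 0.0104) = 0.134
Q = 33.1, so δQ = 0.134 × 33.1 = 4.43.

4.43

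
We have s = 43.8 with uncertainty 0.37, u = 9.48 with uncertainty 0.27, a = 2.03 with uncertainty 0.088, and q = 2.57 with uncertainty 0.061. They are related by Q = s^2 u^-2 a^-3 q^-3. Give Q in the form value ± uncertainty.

0.150 ± 0.0240

Since Q is a product/quotient, work with relative uncertainties:
  (2·δs/s)² = (2×0.00845)² = 0.000285;  (-2·δu/u)² = (-2×0.0285)² = 0.00324;  (-3·δa/a)² = (-3×0.0433)² = 0.0169;  (-3·δq/q)² = (-3×0.0237)² = 0.00507
δQ/Q = √(0.0255) = 0.160
Q = 0.150, so δQ = 0.160 × 0.150 = 0.0240.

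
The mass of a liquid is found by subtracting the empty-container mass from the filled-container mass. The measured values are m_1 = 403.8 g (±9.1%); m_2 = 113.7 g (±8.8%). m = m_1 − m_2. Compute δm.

38.1 g

Sums and differences: (δm)² = Σ (cᵢ δxᵢ)².
  (δm_1)² = 1350;  (δm_2)² = 100
δm = √(1450) = 38.1 g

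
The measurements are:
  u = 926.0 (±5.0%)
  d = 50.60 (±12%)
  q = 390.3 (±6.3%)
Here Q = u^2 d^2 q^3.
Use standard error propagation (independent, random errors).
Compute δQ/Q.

Each factor contributes (exponent × relative error)² to (δQ/Q)²:
  (2·δu/u)² = (2×0.0500)² = 0.0100;  (2·δd/d)² = (2×0.120)² = 0.0576;  (3·δq/q)² = (3×0.0630)² = 0.0357
δQ/Q = √(0.103) = 0.321

0.321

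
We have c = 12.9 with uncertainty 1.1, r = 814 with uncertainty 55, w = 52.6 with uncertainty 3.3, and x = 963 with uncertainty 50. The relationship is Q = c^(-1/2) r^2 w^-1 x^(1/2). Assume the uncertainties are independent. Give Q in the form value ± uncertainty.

(1.09 ± 0.171) × 10^5

Since Q is a product/quotient, work with relative uncertainties:
  (−½·δc/c)² = (-0.5×0.0853)² = 0.00182;  (2·δr/r)² = (2×0.0676)² = 0.0183;  (-1·δw/w)² = (-1×0.0627)² = 0.00394;  (½·δx/x)² = (0.5×0.0519)² = 0.000674
δQ/Q = √(0.0247) = 0.157
Q = 1.09e+05, so δQ = 0.157 × 1.09e+05 = 17100.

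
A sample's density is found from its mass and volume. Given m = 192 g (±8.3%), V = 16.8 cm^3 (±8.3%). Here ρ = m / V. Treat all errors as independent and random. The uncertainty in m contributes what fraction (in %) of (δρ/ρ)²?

50.0%

(δρ/ρ)² = (1·δm/m)² + (-1·δV/V)²
  m term: (1×0.0830)² = 0.00689
  V term: (-1×0.0830)² = 0.00689
Total = 0.0138. Share from m = 0.00689/0.0138 = 0.500.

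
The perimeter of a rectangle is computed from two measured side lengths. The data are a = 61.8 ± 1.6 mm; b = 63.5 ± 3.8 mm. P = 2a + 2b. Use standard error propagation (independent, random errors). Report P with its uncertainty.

P is a linear combination, so absolute uncertainties add in quadrature:
  (2·δa)² = 10.2;  (2·δb)² = 57.8
δP = √(68.0) = 8.25 mm
P = 251 mm.

251 ± 8.25 mm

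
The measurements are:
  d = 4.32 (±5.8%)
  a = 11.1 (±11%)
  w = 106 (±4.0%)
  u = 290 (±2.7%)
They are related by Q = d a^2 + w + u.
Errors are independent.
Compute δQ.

Let p = d·a^2 = 532. δp/p = √((1·δd/d)² + (2·δa/a)²) = √(0.00336 + 0.0484) = 0.228, so δp = 121.
Q = p + w + u: δQ = √(δp² + δw² + δu²) = √(14700 + 18.0 + 61.3) = 121

121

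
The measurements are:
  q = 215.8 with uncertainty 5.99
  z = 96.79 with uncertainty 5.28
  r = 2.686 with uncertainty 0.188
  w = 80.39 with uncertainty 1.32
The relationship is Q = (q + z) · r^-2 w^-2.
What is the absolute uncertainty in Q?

0.000979

Let u = q + z = 312.6. δu = √(δq² + δz²) = √(35.9 + 27.9) = 7.98, so δu/u = 0.0255.
Q is then a monomial in u, r, w:
δQ/Q = √((δu/u)² + (-2·δr/r)² + (-2·δw/w)²) = √(0.000653 + 0.0196 + 0.00108) = 0.146
Q = 0.006704, so δQ = 0.146 × 0.006704 = 0.000979.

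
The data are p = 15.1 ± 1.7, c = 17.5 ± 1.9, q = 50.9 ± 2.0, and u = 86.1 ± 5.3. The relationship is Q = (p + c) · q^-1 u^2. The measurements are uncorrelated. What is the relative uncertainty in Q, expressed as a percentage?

15.1%

Let w = p + c = 32.6. δw = √(δp² + δc²) = √(2.89 + 3.61) = 2.55, so δw/w = 0.0782.
Q is then a monomial in w, q, u:
δQ/Q = √((δw/w)² + (-1·δq/q)² + (2·δu/u)²) = √(0.00612 + 0.00154 + 0.0152) = 0.151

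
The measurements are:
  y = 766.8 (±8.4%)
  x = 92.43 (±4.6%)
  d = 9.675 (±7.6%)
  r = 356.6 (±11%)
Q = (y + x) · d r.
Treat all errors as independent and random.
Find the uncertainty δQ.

Let u = y + x = 859.2. δu = √(δy² + δx²) = √(4150 + 18.1) = 64.6, so δu/u = 0.0751.
Q is then a monomial in u, d, r:
δQ/Q = √((δu/u)² + (1·δd/d)² + (1·δr/r)²) = √(0.00564 + 0.00578 + 0.0121) = 0.153
Q = 2.964e+06, so δQ = 0.153 × 2.964e+06 = 4.55e+05.

4.55e+05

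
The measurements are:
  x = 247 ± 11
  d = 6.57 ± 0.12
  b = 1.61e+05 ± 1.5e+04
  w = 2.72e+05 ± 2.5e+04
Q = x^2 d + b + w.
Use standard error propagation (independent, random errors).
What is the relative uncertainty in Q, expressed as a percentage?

Let p = x^2·d = 4.01e+05. δp/p = √((2·δx/x)² + (1·δd/d)²) = √(0.00793 + 0.000334) = 0.0909, so δp = 36400.
Q = p + b + w: δQ = √(δp² + δb² + δw²) = √(1.33e+09 + 2.25e+08 + 6.25e+08) = 46700
Q = 8.34e+05, so δQ/Q = 46700/8.34e+05 = 0.0560.

5.60%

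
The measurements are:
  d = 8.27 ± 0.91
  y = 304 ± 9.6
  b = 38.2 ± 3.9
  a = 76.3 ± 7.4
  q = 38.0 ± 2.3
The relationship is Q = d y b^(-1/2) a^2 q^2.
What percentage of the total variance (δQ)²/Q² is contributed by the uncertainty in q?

(δQ/Q)² = (1·δd/d)² + (1·δy/y)² + (−½·δb/b)² + (2·δa/a)² + (2·δq/q)²
  d term: (1×0.110)² = 0.0121
  y term: (1×0.0316)² = 0.000997
  b term: (-0.5×0.102)² = 0.00261
  a term: (2×0.0970)² = 0.0376
  q term: (2×0.0605)² = 0.0147
Total = 0.0680. Share from q = 0.0147/0.0680 = 0.216.

21.6%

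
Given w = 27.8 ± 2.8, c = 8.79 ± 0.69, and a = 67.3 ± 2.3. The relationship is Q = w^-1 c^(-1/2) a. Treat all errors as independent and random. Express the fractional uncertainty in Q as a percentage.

11.3%

Relative error in a monomial: (δQ/Q)² = Σ (nᵢ · δxᵢ/xᵢ)².
  (-1·δw/w)² = (-1×0.101)² = 0.0101;  (−½·δc/c)² = (-0.5×0.0785)² = 0.00154;  (1·δa/a)² = (1×0.0342)² = 0.00117
δQ/Q = √(0.0129) = 0.113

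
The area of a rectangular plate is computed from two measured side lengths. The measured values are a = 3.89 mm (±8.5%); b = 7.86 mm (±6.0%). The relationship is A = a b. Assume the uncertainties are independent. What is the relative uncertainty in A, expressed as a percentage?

10.4%

Each factor contributes (exponent × relative error)² to (δA/A)²:
  (1·δa/a)² = (1×0.0850)² = 0.00723;  (1·δb/b)² = (1×0.0600)² = 0.00360
δA/A = √(0.0108) = 0.104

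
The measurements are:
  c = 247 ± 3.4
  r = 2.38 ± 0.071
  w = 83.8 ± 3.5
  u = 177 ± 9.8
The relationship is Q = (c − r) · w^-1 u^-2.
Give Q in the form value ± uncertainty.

Let h = c − r = 245. δh = √(δc² + δr²) = √(11.6 + 0.00504) = 3.40, so δh/h = 0.0139.
Q is then a monomial in h, w, u:
δQ/Q = √((δh/h)² + (-1·δw/w)² + (-2·δu/u)²) = √(0.000193 + 0.00174 + 0.0123) = 0.119
Q = 9.32e-05, so δQ = 0.119 × 9.32e-05 = 1.11e-05.

(9.32 ± 1.11) × 10^-5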